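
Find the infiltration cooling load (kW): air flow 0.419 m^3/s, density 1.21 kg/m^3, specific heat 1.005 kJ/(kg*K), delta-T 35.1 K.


Q = V_dot * rho * cp * dT
Q = 0.419 * 1.21 * 1.005 * 35.1
Q = 17.884 kW

17.884


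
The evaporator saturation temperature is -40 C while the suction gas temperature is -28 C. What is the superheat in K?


Superheat = T_suction - T_evap
Superheat = -28 - (-40)
Superheat = 12 K

12


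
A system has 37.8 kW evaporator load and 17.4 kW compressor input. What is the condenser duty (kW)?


Q_cond = Q_evap + W
Q_cond = 37.8 + 17.4
Q_cond = 55.2 kW

55.2


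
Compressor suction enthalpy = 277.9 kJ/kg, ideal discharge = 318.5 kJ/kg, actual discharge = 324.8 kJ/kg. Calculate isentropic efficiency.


dh_ideal = 318.5 - 277.9 = 40.6 kJ/kg
dh_actual = 324.8 - 277.9 = 46.9 kJ/kg
eta_s = dh_ideal / dh_actual = 40.6 / 46.9
eta_s = 0.8657

0.8657


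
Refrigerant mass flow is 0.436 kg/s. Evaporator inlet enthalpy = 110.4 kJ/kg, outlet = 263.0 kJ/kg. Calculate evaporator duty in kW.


dh = 263.0 - 110.4 = 152.6 kJ/kg
Q_evap = m_dot * dh = 0.436 * 152.6
Q_evap = 66.53 kW

66.53


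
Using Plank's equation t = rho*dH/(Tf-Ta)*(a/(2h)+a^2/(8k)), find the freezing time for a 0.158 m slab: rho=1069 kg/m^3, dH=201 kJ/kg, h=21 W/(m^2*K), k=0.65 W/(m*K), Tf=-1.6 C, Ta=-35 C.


dT = -1.6 - (-35) = 33.4 K
term1 = a/(2h) = 0.158/(2*21) = 0.003761904762
term2 = a^2/(8k) = 0.158^2/(8*0.65) = 0.004800769231
t = rho*dH*1000/dT * (term1 + term2)
t = 1069*201*1000/33.4 * (0.003761904762 + 0.004800769231)
t = 55085 s

55085


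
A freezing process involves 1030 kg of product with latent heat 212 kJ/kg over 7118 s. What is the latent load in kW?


Q_lat = m * h_fg / t
Q_lat = 1030 * 212 / 7118
Q_lat = 30.68 kW

30.68


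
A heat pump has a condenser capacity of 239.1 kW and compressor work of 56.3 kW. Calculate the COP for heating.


COP_hp = Q_cond / W
COP_hp = 239.1 / 56.3
COP_hp = 4.247

4.247


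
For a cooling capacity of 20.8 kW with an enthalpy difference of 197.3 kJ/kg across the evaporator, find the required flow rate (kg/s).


m_dot = Q / dh
m_dot = 20.8 / 197.3
m_dot = 0.1054 kg/s

0.1054


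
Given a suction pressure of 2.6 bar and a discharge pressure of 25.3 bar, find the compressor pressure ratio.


PR = P_high / P_low
PR = 25.3 / 2.6
PR = 9.731

9.731


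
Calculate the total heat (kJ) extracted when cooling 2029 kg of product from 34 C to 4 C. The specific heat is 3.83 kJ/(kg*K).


dT = 34 - (4) = 30 K
Q = m * cp * dT = 2029 * 3.83 * 30
Q = 233132 kJ

233132


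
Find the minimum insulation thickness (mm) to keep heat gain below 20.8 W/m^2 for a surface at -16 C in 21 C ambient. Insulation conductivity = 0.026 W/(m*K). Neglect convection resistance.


dT = 21 - (-16) = 37 K
thickness = k * dT / q_max * 1000
thickness = 0.026 * 37 / 20.8 * 1000
thickness = 46.3 mm

46.3


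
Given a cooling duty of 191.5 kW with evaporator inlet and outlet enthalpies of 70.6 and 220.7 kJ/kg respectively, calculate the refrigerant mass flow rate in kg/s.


dh = 220.7 - 70.6 = 150.1 kJ/kg
m_dot = Q / dh = 191.5 / 150.1 = 1.2758 kg/s

1.2758


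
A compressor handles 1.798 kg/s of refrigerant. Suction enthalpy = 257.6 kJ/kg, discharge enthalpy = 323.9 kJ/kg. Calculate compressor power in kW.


dh = 323.9 - 257.6 = 66.3 kJ/kg
W = m_dot * dh = 1.798 * 66.3 = 119.21 kW

119.21


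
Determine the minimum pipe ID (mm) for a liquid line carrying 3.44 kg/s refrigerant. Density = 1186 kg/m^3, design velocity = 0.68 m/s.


A = m_dot / (rho * v) = 3.44 / (1186 * 0.68) = 0.004265449856 m^2
d = sqrt(4*A/pi) * 1000
d = 73.7 mm

73.7


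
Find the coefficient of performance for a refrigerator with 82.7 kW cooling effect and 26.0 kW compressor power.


COP = Q_evap / W
COP = 82.7 / 26.0
COP = 3.181

3.181


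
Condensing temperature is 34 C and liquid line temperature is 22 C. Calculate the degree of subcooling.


Subcooling = T_cond - T_liquid
Subcooling = 34 - 22
Subcooling = 12 K

12


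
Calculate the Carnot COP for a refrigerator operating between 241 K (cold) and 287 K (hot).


dT = 287 - 241 = 46 K
COP_carnot = T_cold / dT = 241 / 46
COP_carnot = 5.239

5.239


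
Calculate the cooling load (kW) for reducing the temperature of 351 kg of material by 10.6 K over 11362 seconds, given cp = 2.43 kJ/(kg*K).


Q = m * cp * dT / t
Q = 351 * 2.43 * 10.6 / 11362
Q = 0.796 kW

0.796


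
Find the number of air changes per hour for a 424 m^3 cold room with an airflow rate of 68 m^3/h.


ACH = flow / volume
ACH = 68 / 424
ACH = 0.16

0.16


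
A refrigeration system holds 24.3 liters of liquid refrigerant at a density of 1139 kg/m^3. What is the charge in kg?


Charge = V * rho / 1000
Charge = 24.3 * 1139 / 1000
Charge = 27.68 kg

27.68


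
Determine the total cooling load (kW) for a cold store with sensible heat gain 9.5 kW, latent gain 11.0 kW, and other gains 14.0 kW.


Q_total = Q_s + Q_l + Q_misc
Q_total = 9.5 + 11.0 + 14.0
Q_total = 34.5 kW

34.5


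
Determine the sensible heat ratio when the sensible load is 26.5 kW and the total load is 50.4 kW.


SHR = Q_sensible / Q_total
SHR = 26.5 / 50.4
SHR = 0.526

0.526


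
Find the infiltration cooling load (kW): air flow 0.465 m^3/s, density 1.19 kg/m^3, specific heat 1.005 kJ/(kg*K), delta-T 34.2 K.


Q = V_dot * rho * cp * dT
Q = 0.465 * 1.19 * 1.005 * 34.2
Q = 19.019 kW

19.019


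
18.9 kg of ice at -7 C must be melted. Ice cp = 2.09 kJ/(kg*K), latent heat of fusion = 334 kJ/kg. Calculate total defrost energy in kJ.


Sensible heat = cp * dT = 2.09 * 7 = 14.63 kJ/kg
Total per kg = 14.63 + 334 = 348.63 kJ/kg
Q = m * total = 18.9 * 348.63
Q = 6589.1 kJ

6589.1


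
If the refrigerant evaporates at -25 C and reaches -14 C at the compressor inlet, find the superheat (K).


Superheat = T_suction - T_evap
Superheat = -14 - (-25)
Superheat = 11 K

11


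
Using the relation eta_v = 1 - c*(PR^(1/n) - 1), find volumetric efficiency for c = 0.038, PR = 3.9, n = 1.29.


PR^(1/n) = 3.9^(1/1.29) = 2.87203427
eta_v = 1 - 0.038 * (2.87203427 - 1)
eta_v = 0.9289

0.9289


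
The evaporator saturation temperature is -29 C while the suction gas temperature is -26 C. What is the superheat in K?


Superheat = T_suction - T_evap
Superheat = -26 - (-29)
Superheat = 3 K

3


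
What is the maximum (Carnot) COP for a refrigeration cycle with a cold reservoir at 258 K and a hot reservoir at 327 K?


dT = 327 - 258 = 69 K
COP_carnot = T_cold / dT = 258 / 69
COP_carnot = 3.739

3.739


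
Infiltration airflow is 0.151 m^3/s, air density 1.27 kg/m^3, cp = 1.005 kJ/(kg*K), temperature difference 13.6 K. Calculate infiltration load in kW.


Q = V_dot * rho * cp * dT
Q = 0.151 * 1.27 * 1.005 * 13.6
Q = 2.621 kW

2.621


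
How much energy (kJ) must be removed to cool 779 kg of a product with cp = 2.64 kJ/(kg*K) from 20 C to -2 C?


dT = 20 - (-2) = 22 K
Q = m * cp * dT = 779 * 2.64 * 22
Q = 45244 kJ

45244


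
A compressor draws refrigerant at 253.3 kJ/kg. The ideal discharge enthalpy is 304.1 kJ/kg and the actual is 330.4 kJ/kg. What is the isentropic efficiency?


dh_ideal = 304.1 - 253.3 = 50.8 kJ/kg
dh_actual = 330.4 - 253.3 = 77.1 kJ/kg
eta_s = dh_ideal / dh_actual = 50.8 / 77.1
eta_s = 0.6589

0.6589


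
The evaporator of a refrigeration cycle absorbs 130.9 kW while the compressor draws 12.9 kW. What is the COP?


COP = Q_evap / W
COP = 130.9 / 12.9
COP = 10.147

10.147


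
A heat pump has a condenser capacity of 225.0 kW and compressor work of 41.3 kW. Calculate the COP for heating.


COP_hp = Q_cond / W
COP_hp = 225.0 / 41.3
COP_hp = 5.448

5.448


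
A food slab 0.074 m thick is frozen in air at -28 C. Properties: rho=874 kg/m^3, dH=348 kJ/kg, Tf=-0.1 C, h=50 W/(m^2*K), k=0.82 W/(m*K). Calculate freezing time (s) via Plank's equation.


dT = -0.1 - (-28) = 27.9 K
term1 = a/(2h) = 0.074/(2*50) = 0.00074
term2 = a^2/(8k) = 0.074^2/(8*0.82) = 0.0008347560976
t = rho*dH*1000/dT * (term1 + term2)
t = 874*348*1000/27.9 * (0.00074 + 0.0008347560976)
t = 17167 s

17167


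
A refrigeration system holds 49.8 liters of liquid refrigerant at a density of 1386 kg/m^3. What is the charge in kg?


Charge = V * rho / 1000
Charge = 49.8 * 1386 / 1000
Charge = 69.02 kg

69.02


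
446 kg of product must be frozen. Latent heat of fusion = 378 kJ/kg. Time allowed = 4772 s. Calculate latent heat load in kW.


Q_lat = m * h_fg / t
Q_lat = 446 * 378 / 4772
Q_lat = 35.33 kW

35.33


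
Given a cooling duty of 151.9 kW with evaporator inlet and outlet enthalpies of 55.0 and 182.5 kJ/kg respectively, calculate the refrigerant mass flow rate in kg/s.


dh = 182.5 - 55.0 = 127.5 kJ/kg
m_dot = Q / dh = 151.9 / 127.5 = 1.1914 kg/s

1.1914


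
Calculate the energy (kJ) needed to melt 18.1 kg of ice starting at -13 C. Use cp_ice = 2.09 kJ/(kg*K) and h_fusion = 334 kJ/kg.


Sensible heat = cp * dT = 2.09 * 13 = 27.17 kJ/kg
Total per kg = 27.17 + 334 = 361.17 kJ/kg
Q = m * total = 18.1 * 361.17
Q = 6537.2 kJ

6537.2


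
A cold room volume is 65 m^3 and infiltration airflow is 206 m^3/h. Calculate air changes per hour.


ACH = flow / volume
ACH = 206 / 65
ACH = 3.169

3.169


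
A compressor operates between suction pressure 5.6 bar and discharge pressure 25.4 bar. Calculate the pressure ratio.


PR = P_high / P_low
PR = 25.4 / 5.6
PR = 4.536

4.536


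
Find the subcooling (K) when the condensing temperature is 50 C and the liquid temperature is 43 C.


Subcooling = T_cond - T_liquid
Subcooling = 50 - 43
Subcooling = 7 K

7


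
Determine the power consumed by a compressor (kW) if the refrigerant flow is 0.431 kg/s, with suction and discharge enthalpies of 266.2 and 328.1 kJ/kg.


dh = 328.1 - 266.2 = 61.9 kJ/kg
W = m_dot * dh = 0.431 * 61.9 = 26.68 kW

26.68


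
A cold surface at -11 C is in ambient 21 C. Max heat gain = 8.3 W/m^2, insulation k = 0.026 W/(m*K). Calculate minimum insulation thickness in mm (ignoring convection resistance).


dT = 21 - (-11) = 32 K
thickness = k * dT / q_max * 1000
thickness = 0.026 * 32 / 8.3 * 1000
thickness = 100.2 mm

100.2


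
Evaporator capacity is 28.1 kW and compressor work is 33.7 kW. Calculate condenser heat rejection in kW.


Q_cond = Q_evap + W
Q_cond = 28.1 + 33.7
Q_cond = 61.8 kW

61.8


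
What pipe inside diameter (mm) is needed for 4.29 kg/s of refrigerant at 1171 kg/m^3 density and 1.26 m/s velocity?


A = m_dot / (rho * v) = 4.29 / (1171 * 1.26) = 0.002907567809 m^2
d = sqrt(4*A/pi) * 1000
d = 60.8 mm

60.8


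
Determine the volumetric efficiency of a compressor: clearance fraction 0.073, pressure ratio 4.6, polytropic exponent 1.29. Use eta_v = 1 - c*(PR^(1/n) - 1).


PR^(1/n) = 4.6^(1/1.29) = 3.26411733
eta_v = 1 - 0.073 * (3.26411733 - 1)
eta_v = 0.8347

0.8347


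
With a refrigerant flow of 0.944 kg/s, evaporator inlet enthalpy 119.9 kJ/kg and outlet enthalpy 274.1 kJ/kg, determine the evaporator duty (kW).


dh = 274.1 - 119.9 = 154.2 kJ/kg
Q_evap = m_dot * dh = 0.944 * 154.2
Q_evap = 145.56 kW

145.56


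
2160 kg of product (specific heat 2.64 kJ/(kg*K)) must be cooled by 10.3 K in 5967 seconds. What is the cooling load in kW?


Q = m * cp * dT / t
Q = 2160 * 2.64 * 10.3 / 5967
Q = 9.843 kW

9.843


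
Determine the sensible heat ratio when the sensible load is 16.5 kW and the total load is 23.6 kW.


SHR = Q_sensible / Q_total
SHR = 16.5 / 23.6
SHR = 0.699

0.699


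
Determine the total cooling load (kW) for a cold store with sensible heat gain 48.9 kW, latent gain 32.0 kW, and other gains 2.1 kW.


Q_total = Q_s + Q_l + Q_misc
Q_total = 48.9 + 32.0 + 2.1
Q_total = 83.0 kW

83.0


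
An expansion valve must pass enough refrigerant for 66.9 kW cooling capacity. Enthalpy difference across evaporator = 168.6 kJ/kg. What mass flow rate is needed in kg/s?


m_dot = Q / dh
m_dot = 66.9 / 168.6
m_dot = 0.3968 kg/s

0.3968


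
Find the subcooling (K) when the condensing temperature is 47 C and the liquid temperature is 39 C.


Subcooling = T_cond - T_liquid
Subcooling = 47 - 39
Subcooling = 8 K

8


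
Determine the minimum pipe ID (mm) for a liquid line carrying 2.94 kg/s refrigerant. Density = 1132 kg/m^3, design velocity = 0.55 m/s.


A = m_dot / (rho * v) = 2.94 / (1132 * 0.55) = 0.004722132991 m^2
d = sqrt(4*A/pi) * 1000
d = 77.5 mm

77.5


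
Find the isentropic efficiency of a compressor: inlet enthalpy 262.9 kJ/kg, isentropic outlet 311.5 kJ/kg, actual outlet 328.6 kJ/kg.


dh_ideal = 311.5 - 262.9 = 48.6 kJ/kg
dh_actual = 328.6 - 262.9 = 65.7 kJ/kg
eta_s = dh_ideal / dh_actual = 48.6 / 65.7
eta_s = 0.7397

0.7397


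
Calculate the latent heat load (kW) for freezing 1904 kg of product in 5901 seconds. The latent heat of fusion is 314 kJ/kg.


Q_lat = m * h_fg / t
Q_lat = 1904 * 314 / 5901
Q_lat = 101.31 kW

101.31


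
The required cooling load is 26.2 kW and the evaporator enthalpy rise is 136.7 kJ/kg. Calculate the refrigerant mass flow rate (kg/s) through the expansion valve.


m_dot = Q / dh
m_dot = 26.2 / 136.7
m_dot = 0.1917 kg/s

0.1917


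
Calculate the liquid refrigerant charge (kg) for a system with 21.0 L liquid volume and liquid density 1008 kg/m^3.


Charge = V * rho / 1000
Charge = 21.0 * 1008 / 1000
Charge = 21.17 kg

21.17


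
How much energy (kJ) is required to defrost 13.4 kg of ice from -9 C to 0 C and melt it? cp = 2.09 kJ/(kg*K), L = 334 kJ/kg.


Sensible heat = cp * dT = 2.09 * 9 = 18.81 kJ/kg
Total per kg = 18.81 + 334 = 352.81 kJ/kg
Q = m * total = 13.4 * 352.81
Q = 4727.7 kJ

4727.7


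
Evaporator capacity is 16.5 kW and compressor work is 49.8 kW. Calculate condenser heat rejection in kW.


Q_cond = Q_evap + W
Q_cond = 16.5 + 49.8
Q_cond = 66.3 kW

66.3


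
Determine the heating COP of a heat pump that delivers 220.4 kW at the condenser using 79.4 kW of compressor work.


COP_hp = Q_cond / W
COP_hp = 220.4 / 79.4
COP_hp = 2.776

2.776


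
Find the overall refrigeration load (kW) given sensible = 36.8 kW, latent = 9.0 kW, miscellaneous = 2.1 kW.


Q_total = Q_s + Q_l + Q_misc
Q_total = 36.8 + 9.0 + 2.1
Q_total = 47.9 kW

47.9


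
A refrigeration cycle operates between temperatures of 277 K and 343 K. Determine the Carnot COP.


dT = 343 - 277 = 66 K
COP_carnot = T_cold / dT = 277 / 66
COP_carnot = 4.197

4.197


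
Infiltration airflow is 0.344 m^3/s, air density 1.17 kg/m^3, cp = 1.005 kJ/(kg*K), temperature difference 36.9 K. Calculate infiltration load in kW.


Q = V_dot * rho * cp * dT
Q = 0.344 * 1.17 * 1.005 * 36.9
Q = 14.926 kW

14.926


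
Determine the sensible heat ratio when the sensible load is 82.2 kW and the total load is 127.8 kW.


SHR = Q_sensible / Q_total
SHR = 82.2 / 127.8
SHR = 0.643

0.643


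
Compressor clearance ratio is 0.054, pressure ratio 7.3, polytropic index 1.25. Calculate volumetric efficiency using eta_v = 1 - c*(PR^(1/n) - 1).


PR^(1/n) = 7.3^(1/1.25) = 4.90521772
eta_v = 1 - 0.054 * (4.90521772 - 1)
eta_v = 0.7891

0.7891


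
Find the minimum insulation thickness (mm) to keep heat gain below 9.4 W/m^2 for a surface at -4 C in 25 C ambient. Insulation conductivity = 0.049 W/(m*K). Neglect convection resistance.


dT = 25 - (-4) = 29 K
thickness = k * dT / q_max * 1000
thickness = 0.049 * 29 / 9.4 * 1000
thickness = 151.2 mm

151.2


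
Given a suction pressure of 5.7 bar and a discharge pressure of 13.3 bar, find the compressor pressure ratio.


PR = P_high / P_low
PR = 13.3 / 5.7
PR = 2.333

2.333


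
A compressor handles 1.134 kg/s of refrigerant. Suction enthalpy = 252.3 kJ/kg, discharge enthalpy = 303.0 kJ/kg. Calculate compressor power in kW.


dh = 303.0 - 252.3 = 50.7 kJ/kg
W = m_dot * dh = 1.134 * 50.7 = 57.49 kW

57.49


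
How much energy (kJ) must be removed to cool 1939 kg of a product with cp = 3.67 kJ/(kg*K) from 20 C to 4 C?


dT = 20 - (4) = 16 K
Q = m * cp * dT = 1939 * 3.67 * 16
Q = 113858 kJ

113858


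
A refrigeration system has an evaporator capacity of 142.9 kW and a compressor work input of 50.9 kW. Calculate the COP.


COP = Q_evap / W
COP = 142.9 / 50.9
COP = 2.807

2.807


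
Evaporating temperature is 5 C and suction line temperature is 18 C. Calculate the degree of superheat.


Superheat = T_suction - T_evap
Superheat = 18 - (5)
Superheat = 13 K

13


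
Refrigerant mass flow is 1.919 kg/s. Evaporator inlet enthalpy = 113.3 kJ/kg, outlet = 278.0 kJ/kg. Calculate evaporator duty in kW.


dh = 278.0 - 113.3 = 164.7 kJ/kg
Q_evap = m_dot * dh = 1.919 * 164.7
Q_evap = 316.06 kW

316.06


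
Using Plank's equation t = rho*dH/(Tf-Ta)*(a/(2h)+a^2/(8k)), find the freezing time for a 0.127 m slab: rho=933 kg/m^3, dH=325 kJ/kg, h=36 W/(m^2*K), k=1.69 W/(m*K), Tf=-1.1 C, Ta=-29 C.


dT = -1.1 - (-29) = 27.9 K
term1 = a/(2h) = 0.127/(2*36) = 0.001763888889
term2 = a^2/(8k) = 0.127^2/(8*1.69) = 0.001192973373
t = rho*dH*1000/dT * (term1 + term2)
t = 933*325*1000/27.9 * (0.001763888889 + 0.001192973373)
t = 32136 s

32136


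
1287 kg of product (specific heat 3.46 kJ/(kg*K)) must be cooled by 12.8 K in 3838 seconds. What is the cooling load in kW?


Q = m * cp * dT / t
Q = 1287 * 3.46 * 12.8 / 3838
Q = 14.851 kW

14.851


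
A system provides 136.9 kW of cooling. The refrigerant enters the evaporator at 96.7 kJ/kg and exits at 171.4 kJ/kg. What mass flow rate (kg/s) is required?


dh = 171.4 - 96.7 = 74.7 kJ/kg
m_dot = Q / dh = 136.9 / 74.7 = 1.8327 kg/s

1.8327


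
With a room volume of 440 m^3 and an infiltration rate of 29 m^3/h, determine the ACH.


ACH = flow / volume
ACH = 29 / 440
ACH = 0.066

0.066


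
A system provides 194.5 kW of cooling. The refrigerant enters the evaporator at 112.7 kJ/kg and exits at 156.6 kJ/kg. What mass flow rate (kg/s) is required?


dh = 156.6 - 112.7 = 43.9 kJ/kg
m_dot = Q / dh = 194.5 / 43.9 = 4.4305 kg/s

4.4305


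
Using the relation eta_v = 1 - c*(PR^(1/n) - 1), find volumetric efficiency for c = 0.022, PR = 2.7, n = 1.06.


PR^(1/n) = 2.7^(1/1.06) = 2.55238949
eta_v = 1 - 0.022 * (2.55238949 - 1)
eta_v = 0.9658

0.9658


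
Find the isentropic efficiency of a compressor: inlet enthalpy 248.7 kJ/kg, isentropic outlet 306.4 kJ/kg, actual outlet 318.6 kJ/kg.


dh_ideal = 306.4 - 248.7 = 57.7 kJ/kg
dh_actual = 318.6 - 248.7 = 69.9 kJ/kg
eta_s = dh_ideal / dh_actual = 57.7 / 69.9
eta_s = 0.8255

0.8255


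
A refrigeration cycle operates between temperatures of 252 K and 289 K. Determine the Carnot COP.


dT = 289 - 252 = 37 K
COP_carnot = T_cold / dT = 252 / 37
COP_carnot = 6.811

6.811


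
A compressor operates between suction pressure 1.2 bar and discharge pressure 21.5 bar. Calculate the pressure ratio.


PR = P_high / P_low
PR = 21.5 / 1.2
PR = 17.917

17.917


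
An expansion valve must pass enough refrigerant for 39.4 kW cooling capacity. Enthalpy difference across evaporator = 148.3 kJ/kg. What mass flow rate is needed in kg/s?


m_dot = Q / dh
m_dot = 39.4 / 148.3
m_dot = 0.2657 kg/s

0.2657


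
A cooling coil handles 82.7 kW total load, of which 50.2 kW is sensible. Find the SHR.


SHR = Q_sensible / Q_total
SHR = 50.2 / 82.7
SHR = 0.607

0.607


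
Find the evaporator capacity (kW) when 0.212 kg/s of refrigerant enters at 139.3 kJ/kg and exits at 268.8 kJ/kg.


dh = 268.8 - 139.3 = 129.5 kJ/kg
Q_evap = m_dot * dh = 0.212 * 129.5
Q_evap = 27.45 kW

27.45


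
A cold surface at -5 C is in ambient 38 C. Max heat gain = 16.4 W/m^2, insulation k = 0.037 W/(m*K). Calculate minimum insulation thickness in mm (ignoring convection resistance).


dT = 38 - (-5) = 43 K
thickness = k * dT / q_max * 1000
thickness = 0.037 * 43 / 16.4 * 1000
thickness = 97.0 mm

97.0


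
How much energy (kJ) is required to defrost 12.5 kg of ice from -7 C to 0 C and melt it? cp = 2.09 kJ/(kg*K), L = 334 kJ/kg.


Sensible heat = cp * dT = 2.09 * 7 = 14.63 kJ/kg
Total per kg = 14.63 + 334 = 348.63 kJ/kg
Q = m * total = 12.5 * 348.63
Q = 4357.9 kJ

4357.9


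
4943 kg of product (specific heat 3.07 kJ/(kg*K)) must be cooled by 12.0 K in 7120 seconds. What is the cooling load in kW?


Q = m * cp * dT / t
Q = 4943 * 3.07 * 12.0 / 7120
Q = 25.576 kW

25.576


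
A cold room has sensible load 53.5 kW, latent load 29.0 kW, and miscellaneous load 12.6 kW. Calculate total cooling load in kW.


Q_total = Q_s + Q_l + Q_misc
Q_total = 53.5 + 29.0 + 12.6
Q_total = 95.1 kW

95.1


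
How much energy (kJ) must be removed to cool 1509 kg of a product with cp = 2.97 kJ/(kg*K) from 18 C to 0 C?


dT = 18 - (0) = 18 K
Q = m * cp * dT = 1509 * 2.97 * 18
Q = 80671 kJ

80671


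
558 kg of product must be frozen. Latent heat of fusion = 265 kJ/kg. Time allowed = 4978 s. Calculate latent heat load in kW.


Q_lat = m * h_fg / t
Q_lat = 558 * 265 / 4978
Q_lat = 29.7 kW

29.7


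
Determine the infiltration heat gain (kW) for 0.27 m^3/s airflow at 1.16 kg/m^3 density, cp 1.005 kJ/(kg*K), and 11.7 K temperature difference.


Q = V_dot * rho * cp * dT
Q = 0.27 * 1.16 * 1.005 * 11.7
Q = 3.683 kW

3.683


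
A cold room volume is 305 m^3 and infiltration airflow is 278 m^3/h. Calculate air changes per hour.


ACH = flow / volume
ACH = 278 / 305
ACH = 0.911

0.911


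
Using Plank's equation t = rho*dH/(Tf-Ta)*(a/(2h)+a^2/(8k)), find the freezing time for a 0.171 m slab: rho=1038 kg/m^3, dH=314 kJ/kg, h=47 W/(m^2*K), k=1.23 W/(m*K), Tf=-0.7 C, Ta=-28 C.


dT = -0.7 - (-28) = 27.3 K
term1 = a/(2h) = 0.171/(2*47) = 0.001819148936
term2 = a^2/(8k) = 0.171^2/(8*1.23) = 0.002971646341
t = rho*dH*1000/dT * (term1 + term2)
t = 1038*314*1000/27.3 * (0.001819148936 + 0.002971646341)
t = 57197 s

57197


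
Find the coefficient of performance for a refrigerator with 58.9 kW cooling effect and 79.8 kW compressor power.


COP = Q_evap / W
COP = 58.9 / 79.8
COP = 0.738

0.738


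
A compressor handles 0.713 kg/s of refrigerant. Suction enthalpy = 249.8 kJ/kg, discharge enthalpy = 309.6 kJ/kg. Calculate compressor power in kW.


dh = 309.6 - 249.8 = 59.8 kJ/kg
W = m_dot * dh = 0.713 * 59.8 = 42.64 kW

42.64


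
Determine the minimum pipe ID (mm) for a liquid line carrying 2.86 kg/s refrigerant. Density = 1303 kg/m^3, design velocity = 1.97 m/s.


A = m_dot / (rho * v) = 2.86 / (1303 * 1.97) = 0.001114180084 m^2
d = sqrt(4*A/pi) * 1000
d = 37.7 mm

37.7


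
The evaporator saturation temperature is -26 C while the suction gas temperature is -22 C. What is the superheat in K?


Superheat = T_suction - T_evap
Superheat = -22 - (-26)
Superheat = 4 K

4


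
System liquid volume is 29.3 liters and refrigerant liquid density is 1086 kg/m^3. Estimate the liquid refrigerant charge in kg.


Charge = V * rho / 1000
Charge = 29.3 * 1086 / 1000
Charge = 31.82 kg

31.82


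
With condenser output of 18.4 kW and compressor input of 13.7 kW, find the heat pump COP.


COP_hp = Q_cond / W
COP_hp = 18.4 / 13.7
COP_hp = 1.343

1.343


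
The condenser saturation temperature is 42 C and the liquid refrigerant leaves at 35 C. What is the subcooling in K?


Subcooling = T_cond - T_liquid
Subcooling = 42 - 35
Subcooling = 7 K

7


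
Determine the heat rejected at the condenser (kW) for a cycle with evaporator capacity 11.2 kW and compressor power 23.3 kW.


Q_cond = Q_evap + W
Q_cond = 11.2 + 23.3
Q_cond = 34.5 kW

34.5


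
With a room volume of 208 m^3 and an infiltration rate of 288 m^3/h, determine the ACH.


ACH = flow / volume
ACH = 288 / 208
ACH = 1.385

1.385


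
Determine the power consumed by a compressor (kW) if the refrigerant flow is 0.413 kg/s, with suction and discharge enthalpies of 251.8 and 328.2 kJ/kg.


dh = 328.2 - 251.8 = 76.4 kJ/kg
W = m_dot * dh = 0.413 * 76.4 = 31.55 kW

31.55


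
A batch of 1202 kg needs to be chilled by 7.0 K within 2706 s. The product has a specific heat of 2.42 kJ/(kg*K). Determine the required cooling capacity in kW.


Q = m * cp * dT / t
Q = 1202 * 2.42 * 7.0 / 2706
Q = 7.525 kW

7.525


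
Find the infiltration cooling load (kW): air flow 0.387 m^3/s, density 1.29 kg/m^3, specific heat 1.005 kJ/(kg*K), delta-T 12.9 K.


Q = V_dot * rho * cp * dT
Q = 0.387 * 1.29 * 1.005 * 12.9
Q = 6.472 kW

6.472


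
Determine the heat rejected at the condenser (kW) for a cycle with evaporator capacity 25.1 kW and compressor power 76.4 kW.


Q_cond = Q_evap + W
Q_cond = 25.1 + 76.4
Q_cond = 101.5 kW

101.5


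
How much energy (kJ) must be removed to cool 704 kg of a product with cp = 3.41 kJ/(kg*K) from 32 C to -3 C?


dT = 32 - (-3) = 35 K
Q = m * cp * dT = 704 * 3.41 * 35
Q = 84022 kJ

84022


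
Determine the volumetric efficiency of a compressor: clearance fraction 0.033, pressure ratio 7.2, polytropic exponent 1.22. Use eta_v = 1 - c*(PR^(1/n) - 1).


PR^(1/n) = 7.2^(1/1.22) = 5.04349453
eta_v = 1 - 0.033 * (5.04349453 - 1)
eta_v = 0.8666

0.8666


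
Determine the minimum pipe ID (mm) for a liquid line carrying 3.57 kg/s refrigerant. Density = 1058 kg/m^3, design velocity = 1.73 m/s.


A = m_dot / (rho * v) = 3.57 / (1058 * 1.73) = 0.001950457292 m^2
d = sqrt(4*A/pi) * 1000
d = 49.8 mm

49.8


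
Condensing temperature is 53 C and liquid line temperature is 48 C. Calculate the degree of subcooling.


Subcooling = T_cond - T_liquid
Subcooling = 53 - 48
Subcooling = 5 K

5


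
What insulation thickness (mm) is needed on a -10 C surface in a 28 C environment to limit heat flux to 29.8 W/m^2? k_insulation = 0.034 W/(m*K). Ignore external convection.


dT = 28 - (-10) = 38 K
thickness = k * dT / q_max * 1000
thickness = 0.034 * 38 / 29.8 * 1000
thickness = 43.4 mm

43.4


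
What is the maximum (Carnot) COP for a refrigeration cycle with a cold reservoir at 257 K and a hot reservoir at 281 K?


dT = 281 - 257 = 24 K
COP_carnot = T_cold / dT = 257 / 24
COP_carnot = 10.708

10.708


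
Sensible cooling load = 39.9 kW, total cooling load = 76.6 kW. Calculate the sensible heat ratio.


SHR = Q_sensible / Q_total
SHR = 39.9 / 76.6
SHR = 0.521

0.521


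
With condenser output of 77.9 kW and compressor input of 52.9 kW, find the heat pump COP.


COP_hp = Q_cond / W
COP_hp = 77.9 / 52.9
COP_hp = 1.473

1.473


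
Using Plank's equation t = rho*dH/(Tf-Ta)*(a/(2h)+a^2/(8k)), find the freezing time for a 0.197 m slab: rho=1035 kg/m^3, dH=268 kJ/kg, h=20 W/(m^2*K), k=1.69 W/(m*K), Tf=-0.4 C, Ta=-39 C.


dT = -0.4 - (-39) = 38.6 K
term1 = a/(2h) = 0.197/(2*20) = 0.004925
term2 = a^2/(8k) = 0.197^2/(8*1.69) = 0.002870488166
t = rho*dH*1000/dT * (term1 + term2)
t = 1035*268*1000/38.6 * (0.004925 + 0.002870488166)
t = 56018 s

56018


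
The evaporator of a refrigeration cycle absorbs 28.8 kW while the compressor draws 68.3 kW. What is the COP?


COP = Q_evap / W
COP = 28.8 / 68.3
COP = 0.422

0.422


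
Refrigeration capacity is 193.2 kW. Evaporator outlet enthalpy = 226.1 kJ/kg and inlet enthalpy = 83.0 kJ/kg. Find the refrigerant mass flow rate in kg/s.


dh = 226.1 - 83.0 = 143.1 kJ/kg
m_dot = Q / dh = 193.2 / 143.1 = 1.3501 kg/s

1.3501


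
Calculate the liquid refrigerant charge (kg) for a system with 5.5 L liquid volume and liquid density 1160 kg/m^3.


Charge = V * rho / 1000
Charge = 5.5 * 1160 / 1000
Charge = 6.38 kg

6.38


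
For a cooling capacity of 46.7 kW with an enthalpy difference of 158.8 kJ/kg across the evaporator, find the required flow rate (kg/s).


m_dot = Q / dh
m_dot = 46.7 / 158.8
m_dot = 0.2941 kg/s

0.2941


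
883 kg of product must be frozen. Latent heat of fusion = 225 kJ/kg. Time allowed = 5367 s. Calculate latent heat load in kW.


Q_lat = m * h_fg / t
Q_lat = 883 * 225 / 5367
Q_lat = 37.02 kW

37.02


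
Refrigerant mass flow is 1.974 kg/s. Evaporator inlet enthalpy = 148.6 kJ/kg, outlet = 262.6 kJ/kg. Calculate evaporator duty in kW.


dh = 262.6 - 148.6 = 114.0 kJ/kg
Q_evap = m_dot * dh = 1.974 * 114.0
Q_evap = 225.04 kW

225.04


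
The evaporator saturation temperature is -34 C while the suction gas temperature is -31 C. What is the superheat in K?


Superheat = T_suction - T_evap
Superheat = -31 - (-34)
Superheat = 3 K

3


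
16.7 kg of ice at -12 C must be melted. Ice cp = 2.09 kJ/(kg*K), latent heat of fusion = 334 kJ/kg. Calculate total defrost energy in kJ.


Sensible heat = cp * dT = 2.09 * 12 = 25.08 kJ/kg
Total per kg = 25.08 + 334 = 359.08 kJ/kg
Q = m * total = 16.7 * 359.08
Q = 5996.6 kJ

5996.6


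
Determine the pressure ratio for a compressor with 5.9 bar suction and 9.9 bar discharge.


PR = P_high / P_low
PR = 9.9 / 5.9
PR = 1.678

1.678


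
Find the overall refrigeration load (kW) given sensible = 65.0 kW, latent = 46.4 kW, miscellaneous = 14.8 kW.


Q_total = Q_s + Q_l + Q_misc
Q_total = 65.0 + 46.4 + 14.8
Q_total = 126.2 kW

126.2


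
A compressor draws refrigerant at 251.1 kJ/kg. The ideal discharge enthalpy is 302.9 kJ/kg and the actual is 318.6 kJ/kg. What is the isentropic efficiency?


dh_ideal = 302.9 - 251.1 = 51.8 kJ/kg
dh_actual = 318.6 - 251.1 = 67.5 kJ/kg
eta_s = dh_ideal / dh_actual = 51.8 / 67.5
eta_s = 0.7674

0.7674


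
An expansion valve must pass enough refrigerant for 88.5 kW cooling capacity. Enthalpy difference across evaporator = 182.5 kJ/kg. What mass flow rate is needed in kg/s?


m_dot = Q / dh
m_dot = 88.5 / 182.5
m_dot = 0.4849 kg/s

0.4849


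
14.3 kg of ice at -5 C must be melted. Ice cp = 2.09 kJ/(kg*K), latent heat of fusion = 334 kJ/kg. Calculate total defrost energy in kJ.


Sensible heat = cp * dT = 2.09 * 5 = 10.45 kJ/kg
Total per kg = 10.45 + 334 = 344.45 kJ/kg
Q = m * total = 14.3 * 344.45
Q = 4925.6 kJ

4925.6


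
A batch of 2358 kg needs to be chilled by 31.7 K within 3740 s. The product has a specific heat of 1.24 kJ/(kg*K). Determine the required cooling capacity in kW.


Q = m * cp * dT / t
Q = 2358 * 1.24 * 31.7 / 3740
Q = 24.783 kW

24.783


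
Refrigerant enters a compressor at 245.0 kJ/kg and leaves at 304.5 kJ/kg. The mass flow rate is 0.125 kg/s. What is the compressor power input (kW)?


dh = 304.5 - 245.0 = 59.5 kJ/kg
W = m_dot * dh = 0.125 * 59.5 = 7.44 kW

7.44


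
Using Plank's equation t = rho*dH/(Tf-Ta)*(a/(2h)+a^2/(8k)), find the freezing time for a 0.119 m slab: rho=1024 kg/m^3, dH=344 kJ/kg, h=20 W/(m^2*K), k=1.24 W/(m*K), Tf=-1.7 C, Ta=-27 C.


dT = -1.7 - (-27) = 25.3 K
term1 = a/(2h) = 0.119/(2*20) = 0.002975
term2 = a^2/(8k) = 0.119^2/(8*1.24) = 0.001427520161
t = rho*dH*1000/dT * (term1 + term2)
t = 1024*344*1000/25.3 * (0.002975 + 0.001427520161)
t = 61297 s

61297


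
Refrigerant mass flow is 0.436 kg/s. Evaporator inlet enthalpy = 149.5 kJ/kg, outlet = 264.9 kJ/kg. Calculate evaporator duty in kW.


dh = 264.9 - 149.5 = 115.4 kJ/kg
Q_evap = m_dot * dh = 0.436 * 115.4
Q_evap = 50.31 kW

50.31


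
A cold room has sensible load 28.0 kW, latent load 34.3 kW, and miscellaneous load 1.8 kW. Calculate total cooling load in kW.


Q_total = Q_s + Q_l + Q_misc
Q_total = 28.0 + 34.3 + 1.8
Q_total = 64.1 kW

64.1


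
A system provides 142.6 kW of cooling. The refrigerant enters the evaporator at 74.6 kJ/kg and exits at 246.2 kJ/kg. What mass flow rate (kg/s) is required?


dh = 246.2 - 74.6 = 171.6 kJ/kg
m_dot = Q / dh = 142.6 / 171.6 = 0.831 kg/s

0.831


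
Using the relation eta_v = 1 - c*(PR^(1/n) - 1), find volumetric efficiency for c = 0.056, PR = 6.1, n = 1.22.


PR^(1/n) = 6.1^(1/1.22) = 4.40263802
eta_v = 1 - 0.056 * (4.40263802 - 1)
eta_v = 0.8095

0.8095


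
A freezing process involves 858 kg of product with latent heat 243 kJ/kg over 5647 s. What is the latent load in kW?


Q_lat = m * h_fg / t
Q_lat = 858 * 243 / 5647
Q_lat = 36.92 kW

36.92


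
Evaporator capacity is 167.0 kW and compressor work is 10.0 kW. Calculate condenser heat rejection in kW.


Q_cond = Q_evap + W
Q_cond = 167.0 + 10.0
Q_cond = 177.0 kW

177.0


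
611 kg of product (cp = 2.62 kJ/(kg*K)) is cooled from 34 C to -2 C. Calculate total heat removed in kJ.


dT = 34 - (-2) = 36 K
Q = m * cp * dT = 611 * 2.62 * 36
Q = 57630 kJ

57630


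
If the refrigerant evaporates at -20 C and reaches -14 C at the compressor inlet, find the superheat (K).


Superheat = T_suction - T_evap
Superheat = -14 - (-20)
Superheat = 6 K

6


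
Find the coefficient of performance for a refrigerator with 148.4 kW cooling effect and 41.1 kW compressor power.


COP = Q_evap / W
COP = 148.4 / 41.1
COP = 3.611

3.611


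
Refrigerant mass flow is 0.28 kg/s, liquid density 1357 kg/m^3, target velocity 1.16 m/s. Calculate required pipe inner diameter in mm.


A = m_dot / (rho * v) = 0.28 / (1357 * 1.16) = 0.0001778771631 m^2
d = sqrt(4*A/pi) * 1000
d = 15.0 mm

15.0


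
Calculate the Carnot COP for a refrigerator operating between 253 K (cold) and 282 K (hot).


dT = 282 - 253 = 29 K
COP_carnot = T_cold / dT = 253 / 29
COP_carnot = 8.724

8.724


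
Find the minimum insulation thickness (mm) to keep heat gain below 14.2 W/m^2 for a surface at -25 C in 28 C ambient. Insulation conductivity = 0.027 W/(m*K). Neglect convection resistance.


dT = 28 - (-25) = 53 K
thickness = k * dT / q_max * 1000
thickness = 0.027 * 53 / 14.2 * 1000
thickness = 100.8 mm

100.8


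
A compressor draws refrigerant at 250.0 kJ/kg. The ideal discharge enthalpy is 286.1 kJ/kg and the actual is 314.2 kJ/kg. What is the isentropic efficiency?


dh_ideal = 286.1 - 250.0 = 36.1 kJ/kg
dh_actual = 314.2 - 250.0 = 64.2 kJ/kg
eta_s = dh_ideal / dh_actual = 36.1 / 64.2
eta_s = 0.5623

0.5623


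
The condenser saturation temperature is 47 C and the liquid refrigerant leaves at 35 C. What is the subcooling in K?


Subcooling = T_cond - T_liquid
Subcooling = 47 - 35
Subcooling = 12 K

12


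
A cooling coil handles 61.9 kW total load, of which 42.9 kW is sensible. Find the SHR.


SHR = Q_sensible / Q_total
SHR = 42.9 / 61.9
SHR = 0.693

0.693


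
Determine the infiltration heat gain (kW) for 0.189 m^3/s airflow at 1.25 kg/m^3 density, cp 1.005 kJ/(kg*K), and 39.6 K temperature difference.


Q = V_dot * rho * cp * dT
Q = 0.189 * 1.25 * 1.005 * 39.6
Q = 9.402 kW

9.402


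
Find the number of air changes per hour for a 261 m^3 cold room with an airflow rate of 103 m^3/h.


ACH = flow / volume
ACH = 103 / 261
ACH = 0.395

0.395


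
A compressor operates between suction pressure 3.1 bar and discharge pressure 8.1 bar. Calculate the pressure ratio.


PR = P_high / P_low
PR = 8.1 / 3.1
PR = 2.613

2.613


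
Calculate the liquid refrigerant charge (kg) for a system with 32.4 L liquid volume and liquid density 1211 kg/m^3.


Charge = V * rho / 1000
Charge = 32.4 * 1211 / 1000
Charge = 39.24 kg

39.24


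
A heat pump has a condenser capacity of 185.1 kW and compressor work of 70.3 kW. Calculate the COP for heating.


COP_hp = Q_cond / W
COP_hp = 185.1 / 70.3
COP_hp = 2.633

2.633


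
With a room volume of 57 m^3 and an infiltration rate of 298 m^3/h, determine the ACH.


ACH = flow / volume
ACH = 298 / 57
ACH = 5.228

5.228


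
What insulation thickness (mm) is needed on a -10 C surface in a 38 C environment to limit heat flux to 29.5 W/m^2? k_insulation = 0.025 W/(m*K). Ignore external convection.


dT = 38 - (-10) = 48 K
thickness = k * dT / q_max * 1000
thickness = 0.025 * 48 / 29.5 * 1000
thickness = 40.7 mm

40.7


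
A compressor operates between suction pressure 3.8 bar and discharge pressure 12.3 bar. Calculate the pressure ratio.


PR = P_high / P_low
PR = 12.3 / 3.8
PR = 3.237

3.237


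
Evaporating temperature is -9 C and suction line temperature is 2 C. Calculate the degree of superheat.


Superheat = T_suction - T_evap
Superheat = 2 - (-9)
Superheat = 11 K

11


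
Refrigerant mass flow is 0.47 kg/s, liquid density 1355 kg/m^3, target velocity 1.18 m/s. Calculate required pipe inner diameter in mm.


A = m_dot / (rho * v) = 0.47 / (1355 * 1.18) = 0.0002939520921 m^2
d = sqrt(4*A/pi) * 1000
d = 19.3 mm

19.3


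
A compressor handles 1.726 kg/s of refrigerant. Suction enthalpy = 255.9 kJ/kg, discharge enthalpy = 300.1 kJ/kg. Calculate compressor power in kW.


dh = 300.1 - 255.9 = 44.2 kJ/kg
W = m_dot * dh = 1.726 * 44.2 = 76.29 kW

76.29


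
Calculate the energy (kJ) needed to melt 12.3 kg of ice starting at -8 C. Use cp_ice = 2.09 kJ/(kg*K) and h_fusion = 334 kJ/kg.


Sensible heat = cp * dT = 2.09 * 8 = 16.72 kJ/kg
Total per kg = 16.72 + 334 = 350.72 kJ/kg
Q = m * total = 12.3 * 350.72
Q = 4313.9 kJ

4313.9


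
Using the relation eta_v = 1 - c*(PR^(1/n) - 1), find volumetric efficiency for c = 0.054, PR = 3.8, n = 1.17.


PR^(1/n) = 3.8^(1/1.17) = 3.12997981
eta_v = 1 - 0.054 * (3.12997981 - 1)
eta_v = 0.885

0.885


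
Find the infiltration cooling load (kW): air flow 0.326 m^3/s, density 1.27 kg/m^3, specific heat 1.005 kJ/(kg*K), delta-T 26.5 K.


Q = V_dot * rho * cp * dT
Q = 0.326 * 1.27 * 1.005 * 26.5
Q = 11.026 kW

11.026


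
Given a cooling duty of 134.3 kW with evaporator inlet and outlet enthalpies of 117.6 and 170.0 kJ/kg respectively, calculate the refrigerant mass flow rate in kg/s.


dh = 170.0 - 117.6 = 52.4 kJ/kg
m_dot = Q / dh = 134.3 / 52.4 = 2.563 kg/s

2.563


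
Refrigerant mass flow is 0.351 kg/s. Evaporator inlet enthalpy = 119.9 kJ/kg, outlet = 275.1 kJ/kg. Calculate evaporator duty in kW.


dh = 275.1 - 119.9 = 155.2 kJ/kg
Q_evap = m_dot * dh = 0.351 * 155.2
Q_evap = 54.48 kW

54.48


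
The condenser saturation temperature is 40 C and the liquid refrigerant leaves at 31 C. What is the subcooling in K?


Subcooling = T_cond - T_liquid
Subcooling = 40 - 31
Subcooling = 9 K

9


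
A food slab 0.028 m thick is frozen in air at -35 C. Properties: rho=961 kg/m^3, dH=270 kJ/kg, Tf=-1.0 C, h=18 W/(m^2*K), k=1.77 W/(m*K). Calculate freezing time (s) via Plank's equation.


dT = -1.0 - (-35) = 34.0 K
term1 = a/(2h) = 0.028/(2*18) = 0.0007777777778
term2 = a^2/(8k) = 0.028^2/(8*1.77) = 0.00005536723164
t = rho*dH*1000/dT * (term1 + term2)
t = 961*270*1000/34.0 * (0.0007777777778 + 0.00005536723164)
t = 6358 s

6358


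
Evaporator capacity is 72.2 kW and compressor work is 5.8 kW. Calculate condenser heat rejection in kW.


Q_cond = Q_evap + W
Q_cond = 72.2 + 5.8
Q_cond = 78.0 kW

78.0


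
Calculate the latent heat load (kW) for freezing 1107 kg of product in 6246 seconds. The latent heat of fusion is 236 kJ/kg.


Q_lat = m * h_fg / t
Q_lat = 1107 * 236 / 6246
Q_lat = 41.83 kW

41.83


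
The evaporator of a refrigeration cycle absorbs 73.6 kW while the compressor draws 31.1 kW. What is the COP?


COP = Q_evap / W
COP = 73.6 / 31.1
COP = 2.367

2.367


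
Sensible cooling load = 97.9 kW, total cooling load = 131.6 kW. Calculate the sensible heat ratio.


SHR = Q_sensible / Q_total
SHR = 97.9 / 131.6
SHR = 0.744

0.744


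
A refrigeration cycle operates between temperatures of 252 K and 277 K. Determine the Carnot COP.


dT = 277 - 252 = 25 K
COP_carnot = T_cold / dT = 252 / 25
COP_carnot = 10.08

10.08


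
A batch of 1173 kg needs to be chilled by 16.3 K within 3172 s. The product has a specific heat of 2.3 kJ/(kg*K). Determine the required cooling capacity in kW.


Q = m * cp * dT / t
Q = 1173 * 2.3 * 16.3 / 3172
Q = 13.864 kW

13.864


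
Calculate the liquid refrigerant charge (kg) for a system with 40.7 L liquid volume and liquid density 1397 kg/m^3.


Charge = V * rho / 1000
Charge = 40.7 * 1397 / 1000
Charge = 56.86 kg

56.86


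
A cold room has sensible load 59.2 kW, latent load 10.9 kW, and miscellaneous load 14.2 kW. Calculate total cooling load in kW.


Q_total = Q_s + Q_l + Q_misc
Q_total = 59.2 + 10.9 + 14.2
Q_total = 84.3 kW

84.3
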